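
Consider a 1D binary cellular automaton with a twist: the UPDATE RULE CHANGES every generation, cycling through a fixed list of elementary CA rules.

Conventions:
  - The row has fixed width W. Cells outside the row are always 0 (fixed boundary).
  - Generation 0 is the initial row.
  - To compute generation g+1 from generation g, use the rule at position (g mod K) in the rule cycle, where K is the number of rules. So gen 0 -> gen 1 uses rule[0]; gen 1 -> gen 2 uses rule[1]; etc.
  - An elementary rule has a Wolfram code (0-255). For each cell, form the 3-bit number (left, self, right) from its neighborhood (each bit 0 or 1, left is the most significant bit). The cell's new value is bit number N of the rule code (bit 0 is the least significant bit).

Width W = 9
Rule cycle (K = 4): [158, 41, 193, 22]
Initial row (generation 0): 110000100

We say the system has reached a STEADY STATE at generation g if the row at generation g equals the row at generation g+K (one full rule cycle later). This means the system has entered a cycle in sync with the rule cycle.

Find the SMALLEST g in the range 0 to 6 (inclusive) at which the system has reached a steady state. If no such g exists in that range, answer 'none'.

Answer: 6

Derivation:
Gen 0: 110000100
Gen 1 (rule 158): 101001110
Gen 2 (rule 41): 010001000
Gen 3 (rule 193): 000100011
Gen 4 (rule 22): 001110100
Gen 5 (rule 158): 011100110
Gen 6 (rule 41): 010000100
Gen 7 (rule 193): 000110001
Gen 8 (rule 22): 001001011
Gen 9 (rule 158): 011111010
Gen 10 (rule 41): 010000100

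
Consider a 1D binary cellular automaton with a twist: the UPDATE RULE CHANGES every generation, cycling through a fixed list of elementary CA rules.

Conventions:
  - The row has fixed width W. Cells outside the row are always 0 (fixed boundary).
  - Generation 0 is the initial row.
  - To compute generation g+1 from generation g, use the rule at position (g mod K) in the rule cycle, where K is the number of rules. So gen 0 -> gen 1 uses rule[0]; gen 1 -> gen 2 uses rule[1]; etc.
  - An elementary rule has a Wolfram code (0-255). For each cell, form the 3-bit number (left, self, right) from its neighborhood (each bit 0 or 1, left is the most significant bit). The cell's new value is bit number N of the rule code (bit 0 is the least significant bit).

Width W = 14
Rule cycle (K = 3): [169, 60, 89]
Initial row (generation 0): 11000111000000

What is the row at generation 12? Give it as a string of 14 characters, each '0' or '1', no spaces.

Answer: 10000010010011

Derivation:
Gen 0: 11000111000000
Gen 1 (rule 169): 10010110011111
Gen 2 (rule 60): 11011101010000
Gen 3 (rule 89): 11010100001111
Gen 4 (rule 169): 10101001101110
Gen 5 (rule 60): 11111101011001
Gen 6 (rule 89): 10000100011100
Gen 7 (rule 169): 00110001011001
Gen 8 (rule 60): 00101001110101
Gen 9 (rule 89): 10000101010000
Gen 10 (rule 169): 00110010100111
Gen 11 (rule 60): 00101011110100
Gen 12 (rule 89): 10000010010011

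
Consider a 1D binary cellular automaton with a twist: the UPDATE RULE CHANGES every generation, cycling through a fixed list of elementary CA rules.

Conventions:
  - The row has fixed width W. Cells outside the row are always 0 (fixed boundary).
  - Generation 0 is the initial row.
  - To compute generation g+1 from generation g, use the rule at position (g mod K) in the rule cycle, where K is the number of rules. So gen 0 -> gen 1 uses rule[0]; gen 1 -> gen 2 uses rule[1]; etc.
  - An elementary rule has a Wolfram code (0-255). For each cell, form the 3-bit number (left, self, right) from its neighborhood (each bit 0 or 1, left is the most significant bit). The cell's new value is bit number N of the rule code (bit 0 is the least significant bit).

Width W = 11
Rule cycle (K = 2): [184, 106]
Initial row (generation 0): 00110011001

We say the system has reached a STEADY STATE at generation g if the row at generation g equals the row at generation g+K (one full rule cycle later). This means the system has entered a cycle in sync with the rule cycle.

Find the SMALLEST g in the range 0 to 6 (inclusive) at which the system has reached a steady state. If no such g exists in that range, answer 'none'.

Answer: 1

Derivation:
Gen 0: 00110011001
Gen 1 (rule 184): 00101010100
Gen 2 (rule 106): 01010101000
Gen 3 (rule 184): 00101010100
Gen 4 (rule 106): 01010101000
Gen 5 (rule 184): 00101010100
Gen 6 (rule 106): 01010101000
Gen 7 (rule 184): 00101010100
Gen 8 (rule 106): 01010101000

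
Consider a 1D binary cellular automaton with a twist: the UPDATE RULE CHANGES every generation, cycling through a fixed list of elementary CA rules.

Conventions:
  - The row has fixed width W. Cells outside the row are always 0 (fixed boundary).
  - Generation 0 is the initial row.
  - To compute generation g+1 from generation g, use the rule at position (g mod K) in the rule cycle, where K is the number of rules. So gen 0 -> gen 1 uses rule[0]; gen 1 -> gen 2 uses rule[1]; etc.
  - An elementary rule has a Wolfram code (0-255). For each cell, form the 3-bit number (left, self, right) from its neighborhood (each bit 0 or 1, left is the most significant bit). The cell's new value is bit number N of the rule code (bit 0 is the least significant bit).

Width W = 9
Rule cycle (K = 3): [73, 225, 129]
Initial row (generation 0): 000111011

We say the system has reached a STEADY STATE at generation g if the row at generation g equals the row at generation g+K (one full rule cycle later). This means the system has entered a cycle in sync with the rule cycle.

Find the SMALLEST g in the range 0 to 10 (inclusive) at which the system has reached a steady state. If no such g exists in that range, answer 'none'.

Answer: none

Derivation:
Gen 0: 000111011
Gen 1 (rule 73): 110101011
Gen 2 (rule 225): 011010101
Gen 3 (rule 129): 000000000
Gen 4 (rule 73): 111111111
Gen 5 (rule 225): 011111111
Gen 6 (rule 129): 001111110
Gen 7 (rule 73): 101000010
Gen 8 (rule 225): 010011000
Gen 9 (rule 129): 000000011
Gen 10 (rule 73): 111111011
Gen 11 (rule 225): 011111101
Gen 12 (rule 129): 001111000
Gen 13 (rule 73): 101001011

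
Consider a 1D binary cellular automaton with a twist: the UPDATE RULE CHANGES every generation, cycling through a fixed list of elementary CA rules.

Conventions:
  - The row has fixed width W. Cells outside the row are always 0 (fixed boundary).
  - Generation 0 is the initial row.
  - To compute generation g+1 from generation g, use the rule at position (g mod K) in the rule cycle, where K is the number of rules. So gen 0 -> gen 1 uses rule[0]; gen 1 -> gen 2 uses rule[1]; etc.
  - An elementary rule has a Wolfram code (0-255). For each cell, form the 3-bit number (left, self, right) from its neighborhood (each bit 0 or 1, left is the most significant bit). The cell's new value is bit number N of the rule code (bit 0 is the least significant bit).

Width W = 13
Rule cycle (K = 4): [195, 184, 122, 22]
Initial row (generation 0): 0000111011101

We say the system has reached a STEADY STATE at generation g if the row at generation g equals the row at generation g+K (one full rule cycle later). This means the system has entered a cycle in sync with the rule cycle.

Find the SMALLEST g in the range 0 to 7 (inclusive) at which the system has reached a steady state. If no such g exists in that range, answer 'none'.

Answer: none

Derivation:
Gen 0: 0000111011101
Gen 1 (rule 195): 1111011001100
Gen 2 (rule 184): 1110110101010
Gen 3 (rule 122): 1011111010101
Gen 4 (rule 22): 1000000010101
Gen 5 (rule 195): 0011111100000
Gen 6 (rule 184): 0011111010000
Gen 7 (rule 122): 0110001101000
Gen 8 (rule 22): 1001010001100
Gen 9 (rule 195): 0010000110101
Gen 10 (rule 184): 0001000101010
Gen 11 (rule 122): 0010101010101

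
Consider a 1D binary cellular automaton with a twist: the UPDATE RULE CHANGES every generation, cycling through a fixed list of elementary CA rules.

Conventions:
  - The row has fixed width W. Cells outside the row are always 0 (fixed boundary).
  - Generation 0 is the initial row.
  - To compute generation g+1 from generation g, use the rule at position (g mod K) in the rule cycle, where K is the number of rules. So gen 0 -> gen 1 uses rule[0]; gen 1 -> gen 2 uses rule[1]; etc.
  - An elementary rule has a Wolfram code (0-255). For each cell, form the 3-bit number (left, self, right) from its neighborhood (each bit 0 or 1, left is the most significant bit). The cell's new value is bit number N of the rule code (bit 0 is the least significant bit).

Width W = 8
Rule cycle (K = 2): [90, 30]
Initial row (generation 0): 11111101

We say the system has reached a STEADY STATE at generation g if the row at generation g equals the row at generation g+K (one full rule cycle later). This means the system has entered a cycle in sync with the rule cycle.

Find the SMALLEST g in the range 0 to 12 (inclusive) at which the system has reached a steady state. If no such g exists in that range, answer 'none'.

Answer: none

Derivation:
Gen 0: 11111101
Gen 1 (rule 90): 10000100
Gen 2 (rule 30): 11001110
Gen 3 (rule 90): 11111011
Gen 4 (rule 30): 10000010
Gen 5 (rule 90): 01000101
Gen 6 (rule 30): 11101101
Gen 7 (rule 90): 10101100
Gen 8 (rule 30): 10101010
Gen 9 (rule 90): 00000001
Gen 10 (rule 30): 00000011
Gen 11 (rule 90): 00000111
Gen 12 (rule 30): 00001100
Gen 13 (rule 90): 00011110
Gen 14 (rule 30): 00110001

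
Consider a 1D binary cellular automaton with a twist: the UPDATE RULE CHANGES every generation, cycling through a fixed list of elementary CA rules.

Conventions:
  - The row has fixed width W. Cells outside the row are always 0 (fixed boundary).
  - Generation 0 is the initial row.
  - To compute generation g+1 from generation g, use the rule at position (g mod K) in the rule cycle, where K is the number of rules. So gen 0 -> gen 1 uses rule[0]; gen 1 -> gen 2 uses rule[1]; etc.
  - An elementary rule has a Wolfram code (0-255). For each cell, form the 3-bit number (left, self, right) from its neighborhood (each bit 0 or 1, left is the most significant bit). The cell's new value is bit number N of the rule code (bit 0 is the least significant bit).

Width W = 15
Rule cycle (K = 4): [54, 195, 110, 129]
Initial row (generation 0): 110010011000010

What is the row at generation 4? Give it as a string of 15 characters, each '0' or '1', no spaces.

Answer: 011000010001110

Derivation:
Gen 0: 110010011000010
Gen 1 (rule 54): 001111100100111
Gen 2 (rule 195): 110111101001011
Gen 3 (rule 110): 111100111011111
Gen 4 (rule 129): 011000010001110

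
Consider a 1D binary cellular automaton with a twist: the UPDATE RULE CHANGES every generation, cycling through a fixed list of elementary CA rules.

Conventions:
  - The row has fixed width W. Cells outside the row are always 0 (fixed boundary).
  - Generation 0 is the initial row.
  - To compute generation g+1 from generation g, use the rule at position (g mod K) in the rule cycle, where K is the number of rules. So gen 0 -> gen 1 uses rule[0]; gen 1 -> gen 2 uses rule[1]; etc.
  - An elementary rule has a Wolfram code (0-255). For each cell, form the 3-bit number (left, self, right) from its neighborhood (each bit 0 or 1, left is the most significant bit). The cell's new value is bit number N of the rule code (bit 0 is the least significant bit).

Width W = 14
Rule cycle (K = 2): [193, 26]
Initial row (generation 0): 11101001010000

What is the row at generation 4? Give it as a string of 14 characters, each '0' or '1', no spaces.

Gen 0: 11101001010000
Gen 1 (rule 193): 01100000000111
Gen 2 (rule 26): 11010000001100
Gen 3 (rule 193): 01000111100101
Gen 4 (rule 26): 10101100011000

Answer: 10101100011000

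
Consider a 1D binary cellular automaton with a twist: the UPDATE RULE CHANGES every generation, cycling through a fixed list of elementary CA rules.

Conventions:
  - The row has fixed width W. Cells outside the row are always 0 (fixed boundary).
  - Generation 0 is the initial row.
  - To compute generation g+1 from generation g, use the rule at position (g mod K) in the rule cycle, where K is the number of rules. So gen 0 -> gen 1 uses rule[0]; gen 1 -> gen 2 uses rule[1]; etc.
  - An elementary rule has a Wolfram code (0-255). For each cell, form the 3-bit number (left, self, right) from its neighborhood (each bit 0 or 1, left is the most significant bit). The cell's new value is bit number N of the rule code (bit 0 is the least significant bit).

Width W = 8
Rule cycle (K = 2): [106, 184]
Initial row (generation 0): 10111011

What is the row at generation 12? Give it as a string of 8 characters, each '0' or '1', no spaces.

Answer: 01101001

Derivation:
Gen 0: 10111011
Gen 1 (rule 106): 01101111
Gen 2 (rule 184): 01011110
Gen 3 (rule 106): 10110010
Gen 4 (rule 184): 01101001
Gen 5 (rule 106): 11110010
Gen 6 (rule 184): 11101001
Gen 7 (rule 106): 10110010
Gen 8 (rule 184): 01101001
Gen 9 (rule 106): 11110010
Gen 10 (rule 184): 11101001
Gen 11 (rule 106): 10110010
Gen 12 (rule 184): 01101001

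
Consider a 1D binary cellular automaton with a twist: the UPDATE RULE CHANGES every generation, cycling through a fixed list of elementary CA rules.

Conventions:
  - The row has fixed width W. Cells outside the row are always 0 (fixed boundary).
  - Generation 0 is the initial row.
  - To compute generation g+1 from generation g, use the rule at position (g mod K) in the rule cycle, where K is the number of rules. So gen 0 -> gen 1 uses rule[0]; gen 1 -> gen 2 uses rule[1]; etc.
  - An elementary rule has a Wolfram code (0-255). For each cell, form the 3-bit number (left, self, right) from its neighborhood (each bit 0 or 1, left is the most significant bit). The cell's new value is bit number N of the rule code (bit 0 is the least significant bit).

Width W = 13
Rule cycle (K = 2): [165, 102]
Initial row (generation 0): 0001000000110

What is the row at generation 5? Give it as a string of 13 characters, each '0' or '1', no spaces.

Gen 0: 0001000000110
Gen 1 (rule 165): 1101011110000
Gen 2 (rule 102): 0111100010000
Gen 3 (rule 165): 0011001010111
Gen 4 (rule 102): 0101011111001
Gen 5 (rule 165): 0111101110001

Answer: 0111101110001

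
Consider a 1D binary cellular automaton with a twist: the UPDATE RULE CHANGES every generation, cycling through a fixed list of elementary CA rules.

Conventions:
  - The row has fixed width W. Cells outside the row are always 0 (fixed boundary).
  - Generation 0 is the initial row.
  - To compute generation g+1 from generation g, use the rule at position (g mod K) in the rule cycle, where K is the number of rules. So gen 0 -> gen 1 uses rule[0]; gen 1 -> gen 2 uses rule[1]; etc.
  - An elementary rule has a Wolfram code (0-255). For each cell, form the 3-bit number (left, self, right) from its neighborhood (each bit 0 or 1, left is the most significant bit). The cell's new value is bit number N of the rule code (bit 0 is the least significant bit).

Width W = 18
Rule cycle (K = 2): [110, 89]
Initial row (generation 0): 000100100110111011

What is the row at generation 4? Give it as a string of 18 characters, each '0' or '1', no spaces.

Gen 0: 000100100110111011
Gen 1 (rule 110): 001101101111101111
Gen 2 (rule 89): 101101101000101001
Gen 3 (rule 110): 111111111001111011
Gen 4 (rule 89): 100000001101001011

Answer: 100000001101001011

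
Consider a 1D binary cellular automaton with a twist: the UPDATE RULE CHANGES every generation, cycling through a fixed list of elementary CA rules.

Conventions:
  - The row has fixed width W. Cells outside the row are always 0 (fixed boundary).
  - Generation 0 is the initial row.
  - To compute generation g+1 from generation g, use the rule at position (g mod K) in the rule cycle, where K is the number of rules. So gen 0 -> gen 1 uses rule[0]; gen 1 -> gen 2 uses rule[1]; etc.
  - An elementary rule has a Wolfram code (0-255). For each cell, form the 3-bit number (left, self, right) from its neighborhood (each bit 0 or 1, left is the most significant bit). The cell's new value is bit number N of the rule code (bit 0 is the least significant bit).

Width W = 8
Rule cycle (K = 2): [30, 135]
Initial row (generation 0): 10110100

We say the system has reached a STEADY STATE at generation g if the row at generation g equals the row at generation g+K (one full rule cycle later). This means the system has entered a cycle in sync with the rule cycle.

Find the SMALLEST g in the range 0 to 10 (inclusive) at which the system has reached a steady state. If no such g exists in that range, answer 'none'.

Answer: none

Derivation:
Gen 0: 10110100
Gen 1 (rule 30): 10100110
Gen 2 (rule 135): 10101000
Gen 3 (rule 30): 10101100
Gen 4 (rule 135): 10100001
Gen 5 (rule 30): 10110011
Gen 6 (rule 135): 10000100
Gen 7 (rule 30): 11001110
Gen 8 (rule 135): 00010100
Gen 9 (rule 30): 00110110
Gen 10 (rule 135): 11000000
Gen 11 (rule 30): 10100000
Gen 12 (rule 135): 10101111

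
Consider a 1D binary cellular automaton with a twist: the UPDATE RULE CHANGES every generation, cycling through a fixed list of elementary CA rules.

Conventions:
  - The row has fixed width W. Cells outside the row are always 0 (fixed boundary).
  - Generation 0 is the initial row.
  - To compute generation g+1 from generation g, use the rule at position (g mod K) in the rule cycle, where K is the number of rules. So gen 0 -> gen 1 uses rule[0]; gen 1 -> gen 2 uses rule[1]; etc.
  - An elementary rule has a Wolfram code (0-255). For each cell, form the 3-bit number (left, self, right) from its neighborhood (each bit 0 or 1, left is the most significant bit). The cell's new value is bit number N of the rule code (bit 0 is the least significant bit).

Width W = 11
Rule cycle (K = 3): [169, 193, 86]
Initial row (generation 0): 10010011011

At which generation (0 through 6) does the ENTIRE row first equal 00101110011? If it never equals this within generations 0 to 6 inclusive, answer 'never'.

Answer: never

Derivation:
Gen 0: 10010011011
Gen 1 (rule 169): 00000010110
Gen 2 (rule 193): 11111000010
Gen 3 (rule 86): 00001100111
Gen 4 (rule 169): 11101000110
Gen 5 (rule 193): 01100010010
Gen 6 (rule 86): 10110111111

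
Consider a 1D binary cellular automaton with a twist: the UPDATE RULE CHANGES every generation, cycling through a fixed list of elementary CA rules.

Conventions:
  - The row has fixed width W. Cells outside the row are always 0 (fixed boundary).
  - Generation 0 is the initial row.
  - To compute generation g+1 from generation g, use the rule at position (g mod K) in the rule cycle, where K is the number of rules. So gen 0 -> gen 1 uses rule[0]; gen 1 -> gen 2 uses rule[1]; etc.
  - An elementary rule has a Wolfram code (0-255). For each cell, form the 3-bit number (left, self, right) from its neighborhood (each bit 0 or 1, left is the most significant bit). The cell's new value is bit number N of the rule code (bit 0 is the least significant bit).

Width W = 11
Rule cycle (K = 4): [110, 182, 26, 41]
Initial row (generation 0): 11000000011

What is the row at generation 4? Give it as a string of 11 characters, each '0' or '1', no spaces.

Answer: 00100000100

Derivation:
Gen 0: 11000000011
Gen 1 (rule 110): 11000000111
Gen 2 (rule 182): 00100001010
Gen 3 (rule 26): 01010010001
Gen 4 (rule 41): 00100000100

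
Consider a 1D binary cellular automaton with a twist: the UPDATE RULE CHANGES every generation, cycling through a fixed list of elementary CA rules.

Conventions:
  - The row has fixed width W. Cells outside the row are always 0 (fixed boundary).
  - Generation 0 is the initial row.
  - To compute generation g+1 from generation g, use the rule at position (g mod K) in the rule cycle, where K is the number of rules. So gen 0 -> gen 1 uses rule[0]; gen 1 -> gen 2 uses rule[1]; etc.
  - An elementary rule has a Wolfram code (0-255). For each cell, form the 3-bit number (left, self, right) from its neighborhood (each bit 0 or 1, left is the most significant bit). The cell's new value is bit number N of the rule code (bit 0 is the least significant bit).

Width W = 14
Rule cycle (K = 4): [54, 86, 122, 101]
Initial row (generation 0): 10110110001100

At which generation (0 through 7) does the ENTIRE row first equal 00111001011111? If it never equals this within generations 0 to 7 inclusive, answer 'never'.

Answer: never

Derivation:
Gen 0: 10110110001100
Gen 1 (rule 54): 11001001010010
Gen 2 (rule 86): 01111111011111
Gen 3 (rule 122): 11000001110001
Gen 4 (rule 101): 01011100010101
Gen 5 (rule 54): 11100010111111
Gen 6 (rule 86): 00110110000001
Gen 7 (rule 122): 01111111000010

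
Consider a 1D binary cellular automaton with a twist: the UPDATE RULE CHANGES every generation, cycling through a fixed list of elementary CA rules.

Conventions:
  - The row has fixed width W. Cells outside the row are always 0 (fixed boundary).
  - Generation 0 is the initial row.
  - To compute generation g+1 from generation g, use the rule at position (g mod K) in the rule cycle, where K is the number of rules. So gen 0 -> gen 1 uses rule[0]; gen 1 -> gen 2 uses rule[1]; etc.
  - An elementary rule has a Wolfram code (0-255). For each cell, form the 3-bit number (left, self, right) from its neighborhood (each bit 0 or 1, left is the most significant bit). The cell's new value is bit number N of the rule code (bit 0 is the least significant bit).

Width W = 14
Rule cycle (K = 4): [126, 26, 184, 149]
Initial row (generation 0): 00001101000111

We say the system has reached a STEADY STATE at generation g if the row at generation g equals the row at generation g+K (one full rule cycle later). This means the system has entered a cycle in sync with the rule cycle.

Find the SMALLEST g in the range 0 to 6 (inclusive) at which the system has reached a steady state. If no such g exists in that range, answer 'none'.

Gen 0: 00001101000111
Gen 1 (rule 126): 00011111101101
Gen 2 (rule 26): 00110000001000
Gen 3 (rule 184): 00101000000100
Gen 4 (rule 149): 10101111110111
Gen 5 (rule 126): 11111000011101
Gen 6 (rule 26): 10000100110000
Gen 7 (rule 184): 01000010101000
Gen 8 (rule 149): 01111010101111
Gen 9 (rule 126): 11001111111001
Gen 10 (rule 26): 10111000000110

Answer: none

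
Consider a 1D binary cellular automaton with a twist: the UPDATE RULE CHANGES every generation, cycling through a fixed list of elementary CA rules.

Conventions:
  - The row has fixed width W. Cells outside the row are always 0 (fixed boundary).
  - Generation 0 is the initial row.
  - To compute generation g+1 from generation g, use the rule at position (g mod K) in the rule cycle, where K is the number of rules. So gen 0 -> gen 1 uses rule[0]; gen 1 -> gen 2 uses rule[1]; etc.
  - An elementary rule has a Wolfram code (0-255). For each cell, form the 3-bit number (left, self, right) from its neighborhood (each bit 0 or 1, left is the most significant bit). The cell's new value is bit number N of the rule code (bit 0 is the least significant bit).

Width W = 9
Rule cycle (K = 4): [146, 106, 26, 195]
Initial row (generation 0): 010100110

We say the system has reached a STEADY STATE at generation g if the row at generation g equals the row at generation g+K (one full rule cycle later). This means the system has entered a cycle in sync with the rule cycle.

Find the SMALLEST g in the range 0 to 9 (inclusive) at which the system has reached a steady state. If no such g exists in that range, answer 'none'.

Gen 0: 010100110
Gen 1 (rule 146): 100011001
Gen 2 (rule 106): 000111010
Gen 3 (rule 26): 001100001
Gen 4 (rule 195): 110101110
Gen 5 (rule 146): 000000101
Gen 6 (rule 106): 000001010
Gen 7 (rule 26): 000010001
Gen 8 (rule 195): 111100110
Gen 9 (rule 146): 011011001
Gen 10 (rule 106): 111111010
Gen 11 (rule 26): 100000001
Gen 12 (rule 195): 001111110
Gen 13 (rule 146): 010111101

Answer: none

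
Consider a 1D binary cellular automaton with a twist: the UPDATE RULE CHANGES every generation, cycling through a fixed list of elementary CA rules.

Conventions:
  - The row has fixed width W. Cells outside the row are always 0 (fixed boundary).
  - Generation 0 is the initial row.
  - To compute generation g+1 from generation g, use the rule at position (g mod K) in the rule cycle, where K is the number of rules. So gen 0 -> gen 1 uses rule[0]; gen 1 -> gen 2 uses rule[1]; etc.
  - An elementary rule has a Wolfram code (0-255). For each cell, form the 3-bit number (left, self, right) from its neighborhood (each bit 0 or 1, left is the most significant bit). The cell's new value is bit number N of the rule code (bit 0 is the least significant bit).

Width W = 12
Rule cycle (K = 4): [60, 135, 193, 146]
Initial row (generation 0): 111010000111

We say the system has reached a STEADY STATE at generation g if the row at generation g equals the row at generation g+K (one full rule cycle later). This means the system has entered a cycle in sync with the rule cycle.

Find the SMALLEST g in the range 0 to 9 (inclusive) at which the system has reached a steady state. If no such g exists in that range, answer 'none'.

Gen 0: 111010000111
Gen 1 (rule 60): 100111000100
Gen 2 (rule 135): 101010011101
Gen 3 (rule 193): 000000001100
Gen 4 (rule 146): 000000010010
Gen 5 (rule 60): 000000011011
Gen 6 (rule 135): 111111100000
Gen 7 (rule 193): 011111101111
Gen 8 (rule 146): 101111000110
Gen 9 (rule 60): 111000100101
Gen 10 (rule 135): 010011101101
Gen 11 (rule 193): 000001100100
Gen 12 (rule 146): 000010011010
Gen 13 (rule 60): 000011010111

Answer: none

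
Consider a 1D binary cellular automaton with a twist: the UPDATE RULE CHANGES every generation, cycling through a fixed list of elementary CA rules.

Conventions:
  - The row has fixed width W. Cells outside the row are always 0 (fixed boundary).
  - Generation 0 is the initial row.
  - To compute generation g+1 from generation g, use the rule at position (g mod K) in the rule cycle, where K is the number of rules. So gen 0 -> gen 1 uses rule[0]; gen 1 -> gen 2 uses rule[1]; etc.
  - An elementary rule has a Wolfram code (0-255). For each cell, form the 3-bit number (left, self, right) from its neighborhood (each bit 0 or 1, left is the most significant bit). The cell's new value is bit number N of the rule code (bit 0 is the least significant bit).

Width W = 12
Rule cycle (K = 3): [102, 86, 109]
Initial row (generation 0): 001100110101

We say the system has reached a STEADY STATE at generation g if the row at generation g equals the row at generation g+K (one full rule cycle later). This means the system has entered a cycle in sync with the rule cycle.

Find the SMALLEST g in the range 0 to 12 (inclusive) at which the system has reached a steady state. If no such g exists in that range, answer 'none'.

Gen 0: 001100110101
Gen 1 (rule 102): 010101011111
Gen 2 (rule 86): 110101000001
Gen 3 (rule 109): 111111011101
Gen 4 (rule 102): 000001100111
Gen 5 (rule 86): 000010111001
Gen 6 (rule 109): 111011101001
Gen 7 (rule 102): 001100111011
Gen 8 (rule 86): 010111001001
Gen 9 (rule 109): 011101001001
Gen 10 (rule 102): 100111011011
Gen 11 (rule 86): 111001001001
Gen 12 (rule 109): 101001001001
Gen 13 (rule 102): 111011011011
Gen 14 (rule 86): 001001001001
Gen 15 (rule 109): 101001001001

Answer: 12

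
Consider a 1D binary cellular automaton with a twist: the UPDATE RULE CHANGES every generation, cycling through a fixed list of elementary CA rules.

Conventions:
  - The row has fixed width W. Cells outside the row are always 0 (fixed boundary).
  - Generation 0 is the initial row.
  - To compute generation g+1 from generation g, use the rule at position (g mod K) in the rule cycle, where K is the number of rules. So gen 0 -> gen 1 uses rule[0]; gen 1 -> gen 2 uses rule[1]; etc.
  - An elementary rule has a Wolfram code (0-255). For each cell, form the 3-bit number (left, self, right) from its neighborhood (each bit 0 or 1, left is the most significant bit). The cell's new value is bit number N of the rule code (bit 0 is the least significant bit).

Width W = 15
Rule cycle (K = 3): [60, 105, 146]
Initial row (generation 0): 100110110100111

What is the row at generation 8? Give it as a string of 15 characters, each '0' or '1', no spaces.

Gen 0: 100110110100111
Gen 1 (rule 60): 110101101110100
Gen 2 (rule 105): 111011111011001
Gen 3 (rule 146): 010001110000110
Gen 4 (rule 60): 011001001000101
Gen 5 (rule 105): 011000000010010
Gen 6 (rule 146): 100100000101101
Gen 7 (rule 60): 110110000111011
Gen 8 (rule 105): 111110110101111

Answer: 111110110101111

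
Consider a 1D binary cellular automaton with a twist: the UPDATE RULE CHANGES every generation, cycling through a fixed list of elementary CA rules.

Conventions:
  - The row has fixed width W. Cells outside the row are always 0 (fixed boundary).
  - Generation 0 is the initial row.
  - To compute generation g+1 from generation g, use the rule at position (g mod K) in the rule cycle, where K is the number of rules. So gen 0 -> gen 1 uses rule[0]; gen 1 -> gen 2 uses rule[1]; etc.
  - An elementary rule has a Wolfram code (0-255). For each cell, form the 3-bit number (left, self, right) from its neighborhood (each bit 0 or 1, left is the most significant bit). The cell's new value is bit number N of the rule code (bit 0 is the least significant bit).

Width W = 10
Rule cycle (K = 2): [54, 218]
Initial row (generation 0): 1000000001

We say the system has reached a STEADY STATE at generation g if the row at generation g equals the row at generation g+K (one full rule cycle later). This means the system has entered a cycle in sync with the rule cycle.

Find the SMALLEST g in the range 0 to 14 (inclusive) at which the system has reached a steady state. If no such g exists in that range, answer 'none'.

Gen 0: 1000000001
Gen 1 (rule 54): 1100000011
Gen 2 (rule 218): 1110000111
Gen 3 (rule 54): 0001001000
Gen 4 (rule 218): 0010110100
Gen 5 (rule 54): 0111001110
Gen 6 (rule 218): 1111111111
Gen 7 (rule 54): 0000000000
Gen 8 (rule 218): 0000000000
Gen 9 (rule 54): 0000000000
Gen 10 (rule 218): 0000000000
Gen 11 (rule 54): 0000000000
Gen 12 (rule 218): 0000000000
Gen 13 (rule 54): 0000000000
Gen 14 (rule 218): 0000000000
Gen 15 (rule 54): 0000000000
Gen 16 (rule 218): 0000000000

Answer: 7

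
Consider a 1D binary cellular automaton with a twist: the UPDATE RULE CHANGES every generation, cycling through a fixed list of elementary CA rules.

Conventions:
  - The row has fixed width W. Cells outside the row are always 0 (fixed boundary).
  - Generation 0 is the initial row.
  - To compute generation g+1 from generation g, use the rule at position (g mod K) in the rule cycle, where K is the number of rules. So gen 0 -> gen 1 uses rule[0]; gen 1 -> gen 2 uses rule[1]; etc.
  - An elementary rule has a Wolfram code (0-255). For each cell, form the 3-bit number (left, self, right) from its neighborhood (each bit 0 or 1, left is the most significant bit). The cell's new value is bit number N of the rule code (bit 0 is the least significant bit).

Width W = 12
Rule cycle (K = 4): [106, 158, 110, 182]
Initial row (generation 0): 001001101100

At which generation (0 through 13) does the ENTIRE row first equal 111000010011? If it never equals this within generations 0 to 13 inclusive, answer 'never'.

Answer: never

Derivation:
Gen 0: 001001101100
Gen 1 (rule 106): 010011111100
Gen 2 (rule 158): 111111111010
Gen 3 (rule 110): 100000001110
Gen 4 (rule 182): 110000010101
Gen 5 (rule 106): 110000101010
Gen 6 (rule 158): 101001101011
Gen 7 (rule 110): 111011111111
Gen 8 (rule 182): 010101111110
Gen 9 (rule 106): 101011000010
Gen 10 (rule 158): 101010100111
Gen 11 (rule 110): 111111101101
Gen 12 (rule 182): 011111010011
Gen 13 (rule 106): 110001100111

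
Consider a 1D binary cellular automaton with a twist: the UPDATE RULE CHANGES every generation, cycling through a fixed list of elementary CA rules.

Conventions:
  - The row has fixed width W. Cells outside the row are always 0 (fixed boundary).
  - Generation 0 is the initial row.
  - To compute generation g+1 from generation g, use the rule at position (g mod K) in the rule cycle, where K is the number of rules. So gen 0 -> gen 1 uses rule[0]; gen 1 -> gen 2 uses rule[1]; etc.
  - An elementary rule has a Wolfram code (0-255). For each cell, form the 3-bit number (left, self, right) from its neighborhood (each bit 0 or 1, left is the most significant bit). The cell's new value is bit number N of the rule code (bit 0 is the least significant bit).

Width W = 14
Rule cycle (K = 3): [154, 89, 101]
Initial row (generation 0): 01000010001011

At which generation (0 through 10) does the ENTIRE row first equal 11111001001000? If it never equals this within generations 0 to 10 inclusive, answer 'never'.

Gen 0: 01000010001011
Gen 1 (rule 154): 10100101010010
Gen 2 (rule 89): 00010000001001
Gen 3 (rule 101): 11010111101001
Gen 4 (rule 154): 10000111000110
Gen 5 (rule 89): 01110101110111
Gen 6 (rule 101): 00011110011001
Gen 7 (rule 154): 00111101110110
Gen 8 (rule 89): 10100101010111
Gen 9 (rule 101): 11100111111001
Gen 10 (rule 154): 11011111110110

Answer: never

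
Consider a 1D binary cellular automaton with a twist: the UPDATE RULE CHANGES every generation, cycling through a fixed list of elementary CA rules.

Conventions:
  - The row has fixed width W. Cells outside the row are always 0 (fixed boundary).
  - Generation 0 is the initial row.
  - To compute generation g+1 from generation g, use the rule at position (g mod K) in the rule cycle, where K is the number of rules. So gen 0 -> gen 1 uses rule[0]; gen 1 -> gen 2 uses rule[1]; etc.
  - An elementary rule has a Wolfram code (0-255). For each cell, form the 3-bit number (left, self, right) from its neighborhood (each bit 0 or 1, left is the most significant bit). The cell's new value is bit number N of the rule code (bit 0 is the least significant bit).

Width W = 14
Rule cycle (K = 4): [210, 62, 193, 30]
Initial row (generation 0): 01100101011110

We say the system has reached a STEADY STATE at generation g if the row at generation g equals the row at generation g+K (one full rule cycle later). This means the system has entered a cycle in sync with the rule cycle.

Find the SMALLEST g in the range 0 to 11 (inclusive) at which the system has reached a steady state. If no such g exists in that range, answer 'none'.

Answer: none

Derivation:
Gen 0: 01100101011110
Gen 1 (rule 210): 10111000001111
Gen 2 (rule 62): 11100100011000
Gen 3 (rule 193): 01100001001011
Gen 4 (rule 30): 11010011111010
Gen 5 (rule 210): 01001101111001
Gen 6 (rule 62): 11111011000111
Gen 7 (rule 193): 01111001010011
Gen 8 (rule 30): 11000111011110
Gen 9 (rule 210): 01101011001111
Gen 10 (rule 62): 11011110111000
Gen 11 (rule 193): 01001110011011
Gen 12 (rule 30): 11111001110010
Gen 13 (rule 210): 01111110111101
Gen 14 (rule 62): 11000001100011
Gen 15 (rule 193): 01011100101001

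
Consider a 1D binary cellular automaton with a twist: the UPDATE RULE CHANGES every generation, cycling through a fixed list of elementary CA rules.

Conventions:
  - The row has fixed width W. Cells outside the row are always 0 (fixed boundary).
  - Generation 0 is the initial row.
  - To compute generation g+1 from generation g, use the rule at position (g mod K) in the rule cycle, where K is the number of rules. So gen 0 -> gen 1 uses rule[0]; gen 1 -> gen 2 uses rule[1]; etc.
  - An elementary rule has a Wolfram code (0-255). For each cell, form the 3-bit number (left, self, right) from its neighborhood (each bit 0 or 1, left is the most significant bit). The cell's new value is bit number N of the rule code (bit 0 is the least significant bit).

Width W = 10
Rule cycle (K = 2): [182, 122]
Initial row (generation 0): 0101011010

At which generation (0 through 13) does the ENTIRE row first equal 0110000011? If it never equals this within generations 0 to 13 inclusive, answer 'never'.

Answer: never

Derivation:
Gen 0: 0101011010
Gen 1 (rule 182): 1111100111
Gen 2 (rule 122): 1000111101
Gen 3 (rule 182): 1101011011
Gen 4 (rule 122): 1110111111
Gen 5 (rule 182): 0101011110
Gen 6 (rule 122): 1010110011
Gen 7 (rule 182): 1111001100
Gen 8 (rule 122): 1001111110
Gen 9 (rule 182): 1110111101
Gen 10 (rule 122): 1011100110
Gen 11 (rule 182): 1101011001
Gen 12 (rule 122): 1110111110
Gen 13 (rule 182): 0101011101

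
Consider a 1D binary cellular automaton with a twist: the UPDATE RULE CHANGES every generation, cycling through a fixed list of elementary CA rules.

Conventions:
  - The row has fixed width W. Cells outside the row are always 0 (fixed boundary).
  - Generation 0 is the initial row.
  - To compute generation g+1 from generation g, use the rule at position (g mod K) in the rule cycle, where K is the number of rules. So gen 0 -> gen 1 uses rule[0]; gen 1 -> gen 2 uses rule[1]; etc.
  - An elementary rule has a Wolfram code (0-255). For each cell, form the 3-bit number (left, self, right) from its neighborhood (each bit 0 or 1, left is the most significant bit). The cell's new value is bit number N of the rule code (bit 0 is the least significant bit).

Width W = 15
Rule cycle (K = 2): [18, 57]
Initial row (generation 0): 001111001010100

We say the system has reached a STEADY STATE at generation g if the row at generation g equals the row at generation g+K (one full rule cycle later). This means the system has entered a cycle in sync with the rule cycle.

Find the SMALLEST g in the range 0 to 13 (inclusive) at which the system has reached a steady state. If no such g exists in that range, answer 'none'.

Answer: 5

Derivation:
Gen 0: 001111001010100
Gen 1 (rule 18): 010000110000010
Gen 2 (rule 57): 001110101111001
Gen 3 (rule 18): 010000000000110
Gen 4 (rule 57): 001111111110101
Gen 5 (rule 18): 010000000000000
Gen 6 (rule 57): 001111111111111
Gen 7 (rule 18): 010000000000000
Gen 8 (rule 57): 001111111111111
Gen 9 (rule 18): 010000000000000
Gen 10 (rule 57): 001111111111111
Gen 11 (rule 18): 010000000000000
Gen 12 (rule 57): 001111111111111
Gen 13 (rule 18): 010000000000000
Gen 14 (rule 57): 001111111111111
Gen 15 (rule 18): 010000000000000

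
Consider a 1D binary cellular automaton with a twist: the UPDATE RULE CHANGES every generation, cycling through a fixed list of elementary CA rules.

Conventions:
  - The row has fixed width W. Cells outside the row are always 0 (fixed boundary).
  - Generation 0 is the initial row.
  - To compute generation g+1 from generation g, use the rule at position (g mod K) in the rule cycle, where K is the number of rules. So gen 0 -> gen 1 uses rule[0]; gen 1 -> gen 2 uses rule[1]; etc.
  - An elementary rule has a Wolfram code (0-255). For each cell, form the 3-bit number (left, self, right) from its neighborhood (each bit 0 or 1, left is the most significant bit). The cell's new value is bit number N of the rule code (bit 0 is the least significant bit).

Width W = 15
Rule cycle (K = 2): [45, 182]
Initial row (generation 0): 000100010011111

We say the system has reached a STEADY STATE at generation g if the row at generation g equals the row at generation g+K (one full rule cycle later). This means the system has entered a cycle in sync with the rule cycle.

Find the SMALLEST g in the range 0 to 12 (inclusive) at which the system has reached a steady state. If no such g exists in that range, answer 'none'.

Gen 0: 000100010011111
Gen 1 (rule 45): 110101010010000
Gen 2 (rule 182): 001111111111000
Gen 3 (rule 45): 101000000000011
Gen 4 (rule 182): 111100000000100
Gen 5 (rule 45): 100001111110101
Gen 6 (rule 182): 110010111101111
Gen 7 (rule 45): 100011100011000
Gen 8 (rule 182): 110101010100100
Gen 9 (rule 45): 101111111100101
Gen 10 (rule 182): 110111111011111
Gen 11 (rule 45): 101100000110000
Gen 12 (rule 182): 110010001001000
Gen 13 (rule 45): 100010101001011
Gen 14 (rule 182): 110111111111100

Answer: none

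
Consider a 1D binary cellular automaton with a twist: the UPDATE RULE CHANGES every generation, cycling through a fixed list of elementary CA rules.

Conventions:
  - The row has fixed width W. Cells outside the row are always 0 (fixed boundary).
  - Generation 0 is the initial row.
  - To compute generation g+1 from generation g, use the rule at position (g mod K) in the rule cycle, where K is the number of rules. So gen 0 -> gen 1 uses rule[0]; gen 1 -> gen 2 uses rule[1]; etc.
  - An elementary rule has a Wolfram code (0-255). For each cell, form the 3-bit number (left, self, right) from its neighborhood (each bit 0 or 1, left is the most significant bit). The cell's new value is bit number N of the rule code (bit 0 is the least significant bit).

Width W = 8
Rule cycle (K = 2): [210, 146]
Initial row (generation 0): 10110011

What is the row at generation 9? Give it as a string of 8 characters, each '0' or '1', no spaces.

Gen 0: 10110011
Gen 1 (rule 210): 00011101
Gen 2 (rule 146): 00101000
Gen 3 (rule 210): 01000100
Gen 4 (rule 146): 10101010
Gen 5 (rule 210): 00000001
Gen 6 (rule 146): 00000010
Gen 7 (rule 210): 00000101
Gen 8 (rule 146): 00001000
Gen 9 (rule 210): 00010100

Answer: 00010100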